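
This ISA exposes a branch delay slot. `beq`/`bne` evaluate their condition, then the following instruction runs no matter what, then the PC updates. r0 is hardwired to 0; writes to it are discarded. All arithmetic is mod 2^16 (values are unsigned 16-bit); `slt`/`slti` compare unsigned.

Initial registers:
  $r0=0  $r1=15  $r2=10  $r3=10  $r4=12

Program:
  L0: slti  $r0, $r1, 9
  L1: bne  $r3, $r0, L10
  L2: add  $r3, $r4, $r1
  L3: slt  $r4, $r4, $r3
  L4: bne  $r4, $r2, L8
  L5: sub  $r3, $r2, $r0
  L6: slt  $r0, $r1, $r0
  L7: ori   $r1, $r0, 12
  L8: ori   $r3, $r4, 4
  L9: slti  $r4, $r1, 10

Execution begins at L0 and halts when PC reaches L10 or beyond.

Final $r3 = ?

27

[0] slti  $r0, $r1, 9  →  {$r0:0, $r1:15, $r2:10, $r3:10, $r4:12}
[1] bne  $r3, $r0, L10  →  {$r0:0, $r1:15, $r2:10, $r3:10, $r4:12}  ⟨branch taken⟩
[2] add  $r3, $r4, $r1  →  {$r0:0, $r1:15, $r2:10, $r3:27, $r4:12}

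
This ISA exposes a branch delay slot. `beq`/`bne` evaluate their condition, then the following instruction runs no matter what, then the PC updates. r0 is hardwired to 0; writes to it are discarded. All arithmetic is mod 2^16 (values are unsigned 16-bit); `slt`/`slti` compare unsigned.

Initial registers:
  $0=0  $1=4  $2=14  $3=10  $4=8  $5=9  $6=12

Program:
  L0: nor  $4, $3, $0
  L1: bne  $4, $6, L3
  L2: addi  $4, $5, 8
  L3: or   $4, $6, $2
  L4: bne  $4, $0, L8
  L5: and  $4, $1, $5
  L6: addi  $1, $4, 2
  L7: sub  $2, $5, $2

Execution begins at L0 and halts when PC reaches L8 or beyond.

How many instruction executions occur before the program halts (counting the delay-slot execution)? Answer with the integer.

[0] nor  $4, $3, $0  →  {$0:0, $1:4, $2:14, $3:10, $4:65525, $5:9, $6:12}
[1] bne  $4, $6, L3  →  {$0:0, $1:4, $2:14, $3:10, $4:65525, $5:9, $6:12}  ⟨branch taken⟩
[2] addi  $4, $5, 8  →  {$0:0, $1:4, $2:14, $3:10, $4:17, $5:9, $6:12}
[3] or   $4, $6, $2  →  {$0:0, $1:4, $2:14, $3:10, $4:14, $5:9, $6:12}
[4] bne  $4, $0, L8  →  {$0:0, $1:4, $2:14, $3:10, $4:14, $5:9, $6:12}  ⟨branch taken⟩
[5] and  $4, $1, $5  →  {$0:0, $1:4, $2:14, $3:10, $4:0, $5:9, $6:12}

6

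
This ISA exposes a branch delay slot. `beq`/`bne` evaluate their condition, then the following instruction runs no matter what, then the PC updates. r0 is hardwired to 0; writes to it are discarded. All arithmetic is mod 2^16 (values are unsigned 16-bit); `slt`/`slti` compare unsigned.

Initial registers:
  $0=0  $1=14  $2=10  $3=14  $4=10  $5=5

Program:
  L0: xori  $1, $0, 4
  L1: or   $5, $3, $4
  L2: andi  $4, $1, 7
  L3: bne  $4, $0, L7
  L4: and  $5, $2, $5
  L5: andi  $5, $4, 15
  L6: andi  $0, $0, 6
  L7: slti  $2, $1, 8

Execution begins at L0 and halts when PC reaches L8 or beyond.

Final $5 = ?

#0 xori  $1, $0, 4 ; 0/4/10/14/10/5
#1 or   $5, $3, $4 ; 0/4/10/14/10/14
#2 andi  $4, $1, 7 ; 0/4/10/14/4/14
#3 bne  $4, $0, L7 ; 0/4/10/14/4/14 ; →target
#4 and  $5, $2, $5 ; 0/4/10/14/4/10
#7 slti  $2, $1, 8 ; 0/4/1/14/4/10

10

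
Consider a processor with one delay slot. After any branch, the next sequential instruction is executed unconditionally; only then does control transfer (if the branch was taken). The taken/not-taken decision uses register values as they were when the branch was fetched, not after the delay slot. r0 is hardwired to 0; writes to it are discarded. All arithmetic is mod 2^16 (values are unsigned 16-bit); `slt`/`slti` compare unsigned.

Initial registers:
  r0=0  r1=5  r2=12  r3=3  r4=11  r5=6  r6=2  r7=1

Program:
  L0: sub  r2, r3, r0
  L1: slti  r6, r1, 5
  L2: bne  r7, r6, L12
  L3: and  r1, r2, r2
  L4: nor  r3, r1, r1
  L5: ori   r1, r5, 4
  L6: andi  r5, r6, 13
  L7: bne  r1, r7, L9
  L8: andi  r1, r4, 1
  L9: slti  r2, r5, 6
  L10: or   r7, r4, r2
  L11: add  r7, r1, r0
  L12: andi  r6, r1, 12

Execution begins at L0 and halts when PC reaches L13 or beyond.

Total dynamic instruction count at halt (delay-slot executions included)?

PC=0  sub  r2, r3, r0        | r0=0 r1=5 r2=3 r3=3 r4=11 r5=6 r6=2 r7=1
PC=1  slti  r6, r1, 5        | r0=0 r1=5 r2=3 r3=3 r4=11 r5=6 r6=0 r7=1
PC=2  bne  r7, r6, L12       | r0=0 r1=5 r2=3 r3=3 r4=11 r5=6 r6=0 r7=1  [TAKEN]
PC=3  and  r1, r2, r2        | r0=0 r1=3 r2=3 r3=3 r4=11 r5=6 r6=0 r7=1
PC=12 andi  r6, r1, 12       | r0=0 r1=3 r2=3 r3=3 r4=11 r5=6 r6=0 r7=1

5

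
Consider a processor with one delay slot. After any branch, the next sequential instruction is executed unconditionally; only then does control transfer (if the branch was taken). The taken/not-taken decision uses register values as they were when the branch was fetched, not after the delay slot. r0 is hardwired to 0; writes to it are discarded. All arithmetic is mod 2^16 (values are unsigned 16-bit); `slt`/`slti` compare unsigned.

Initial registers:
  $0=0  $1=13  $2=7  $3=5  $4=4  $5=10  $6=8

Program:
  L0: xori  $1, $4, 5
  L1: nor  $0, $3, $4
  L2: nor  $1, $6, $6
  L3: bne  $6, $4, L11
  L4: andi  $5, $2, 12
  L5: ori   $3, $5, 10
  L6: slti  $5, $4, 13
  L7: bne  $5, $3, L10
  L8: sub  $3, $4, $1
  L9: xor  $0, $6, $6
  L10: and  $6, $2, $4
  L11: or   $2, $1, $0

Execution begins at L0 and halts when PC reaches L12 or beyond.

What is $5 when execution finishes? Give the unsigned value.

PC=0  xori  $1, $4, 5        | $0=0 $1=1 $2=7 $3=5 $4=4 $5=10 $6=8
PC=1  nor  $0, $3, $4        | $0=0 $1=1 $2=7 $3=5 $4=4 $5=10 $6=8
PC=2  nor  $1, $6, $6        | $0=0 $1=65527 $2=7 $3=5 $4=4 $5=10 $6=8
PC=3  bne  $6, $4, L11       | $0=0 $1=65527 $2=7 $3=5 $4=4 $5=10 $6=8  [TAKEN]
PC=4  andi  $5, $2, 12       | $0=0 $1=65527 $2=7 $3=5 $4=4 $5=4 $6=8
PC=11 or   $2, $1, $0        | $0=0 $1=65527 $2=65527 $3=5 $4=4 $5=4 $6=8

4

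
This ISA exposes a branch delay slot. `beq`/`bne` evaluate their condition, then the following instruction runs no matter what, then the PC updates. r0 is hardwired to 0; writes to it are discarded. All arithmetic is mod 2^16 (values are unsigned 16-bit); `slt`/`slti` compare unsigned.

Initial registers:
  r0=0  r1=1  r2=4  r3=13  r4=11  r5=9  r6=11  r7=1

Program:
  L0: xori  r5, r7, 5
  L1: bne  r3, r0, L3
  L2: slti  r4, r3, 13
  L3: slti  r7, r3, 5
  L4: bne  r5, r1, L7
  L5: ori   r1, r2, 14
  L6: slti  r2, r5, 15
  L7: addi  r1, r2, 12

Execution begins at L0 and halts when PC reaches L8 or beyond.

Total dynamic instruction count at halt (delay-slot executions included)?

7

  step pc=0: xori  r5, r7, 5  regs=(0,1,4,13,11,4,11,1)
  step pc=1: bne  r3, r0, L3  cond=T  regs=(0,1,4,13,11,4,11,1)
  step pc=2: slti  r4, r3, 13  regs=(0,1,4,13,0,4,11,1)
  step pc=3: slti  r7, r3, 5  regs=(0,1,4,13,0,4,11,0)
  step pc=4: bne  r5, r1, L7  cond=T  regs=(0,1,4,13,0,4,11,0)
  step pc=5: ori   r1, r2, 14  regs=(0,14,4,13,0,4,11,0)
  step pc=7: addi  r1, r2, 12  regs=(0,16,4,13,0,4,11,0)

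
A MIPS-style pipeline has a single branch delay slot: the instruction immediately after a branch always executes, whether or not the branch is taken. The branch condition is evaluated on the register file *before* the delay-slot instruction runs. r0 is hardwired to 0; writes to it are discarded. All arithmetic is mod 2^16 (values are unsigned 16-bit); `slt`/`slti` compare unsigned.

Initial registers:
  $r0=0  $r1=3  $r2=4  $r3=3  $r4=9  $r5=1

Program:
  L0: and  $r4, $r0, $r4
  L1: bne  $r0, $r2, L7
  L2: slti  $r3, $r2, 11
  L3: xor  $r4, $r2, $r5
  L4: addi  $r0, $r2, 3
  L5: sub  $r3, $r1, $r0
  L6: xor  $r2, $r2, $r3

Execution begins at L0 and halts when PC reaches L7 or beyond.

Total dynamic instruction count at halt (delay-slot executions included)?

PC=0  and  $r4, $r0, $r4     | $r0=0 $r1=3 $r2=4 $r3=3 $r4=0 $r5=1
PC=1  bne  $r0, $r2, L7      | $r0=0 $r1=3 $r2=4 $r3=3 $r4=0 $r5=1  [TAKEN]
PC=2  slti  $r3, $r2, 11     | $r0=0 $r1=3 $r2=4 $r3=1 $r4=0 $r5=1

3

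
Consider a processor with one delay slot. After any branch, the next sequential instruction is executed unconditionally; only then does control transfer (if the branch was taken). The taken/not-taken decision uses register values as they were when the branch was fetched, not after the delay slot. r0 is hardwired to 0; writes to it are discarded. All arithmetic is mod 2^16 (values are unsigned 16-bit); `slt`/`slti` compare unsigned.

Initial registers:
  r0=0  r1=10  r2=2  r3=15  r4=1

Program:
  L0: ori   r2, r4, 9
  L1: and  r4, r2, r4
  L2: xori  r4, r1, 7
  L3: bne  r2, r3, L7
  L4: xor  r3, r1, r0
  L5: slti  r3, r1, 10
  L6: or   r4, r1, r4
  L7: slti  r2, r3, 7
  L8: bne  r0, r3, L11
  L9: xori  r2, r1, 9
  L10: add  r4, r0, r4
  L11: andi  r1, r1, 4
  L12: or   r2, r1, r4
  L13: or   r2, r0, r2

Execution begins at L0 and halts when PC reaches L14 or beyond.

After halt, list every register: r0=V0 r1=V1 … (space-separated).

[0] ori   r2, r4, 9  →  {r0:0, r1:10, r2:9, r3:15, r4:1}
[1] and  r4, r2, r4  →  {r0:0, r1:10, r2:9, r3:15, r4:1}
[2] xori  r4, r1, 7  →  {r0:0, r1:10, r2:9, r3:15, r4:13}
[3] bne  r2, r3, L7  →  {r0:0, r1:10, r2:9, r3:15, r4:13}  ⟨branch taken⟩
[4] xor  r3, r1, r0  →  {r0:0, r1:10, r2:9, r3:10, r4:13}
[7] slti  r2, r3, 7  →  {r0:0, r1:10, r2:0, r3:10, r4:13}
[8] bne  r0, r3, L11  →  {r0:0, r1:10, r2:0, r3:10, r4:13}  ⟨branch taken⟩
[9] xori  r2, r1, 9  →  {r0:0, r1:10, r2:3, r3:10, r4:13}
[11] andi  r1, r1, 4  →  {r0:0, r1:0, r2:3, r3:10, r4:13}
[12] or   r2, r1, r4  →  {r0:0, r1:0, r2:13, r3:10, r4:13}
[13] or   r2, r0, r2  →  {r0:0, r1:0, r2:13, r3:10, r4:13}

r0=0 r1=0 r2=13 r3=10 r4=13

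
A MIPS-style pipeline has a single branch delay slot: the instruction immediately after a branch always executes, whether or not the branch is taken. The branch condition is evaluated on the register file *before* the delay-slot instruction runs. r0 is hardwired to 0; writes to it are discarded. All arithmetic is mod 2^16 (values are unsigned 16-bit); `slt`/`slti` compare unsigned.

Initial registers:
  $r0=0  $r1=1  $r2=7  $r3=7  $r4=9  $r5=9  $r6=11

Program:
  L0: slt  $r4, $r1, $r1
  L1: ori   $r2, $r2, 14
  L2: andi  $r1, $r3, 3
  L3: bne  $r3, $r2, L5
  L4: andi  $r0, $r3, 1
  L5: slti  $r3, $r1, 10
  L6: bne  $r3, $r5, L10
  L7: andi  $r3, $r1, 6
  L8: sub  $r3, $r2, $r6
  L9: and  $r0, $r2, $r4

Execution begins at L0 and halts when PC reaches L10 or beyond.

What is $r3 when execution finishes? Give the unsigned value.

  step pc=0: slt  $r4, $r1, $r1  regs=(0,1,7,7,0,9,11)
  step pc=1: ori   $r2, $r2, 14  regs=(0,1,15,7,0,9,11)
  step pc=2: andi  $r1, $r3, 3  regs=(0,3,15,7,0,9,11)
  step pc=3: bne  $r3, $r2, L5  cond=T  regs=(0,3,15,7,0,9,11)
  step pc=4: andi  $r0, $r3, 1  regs=(0,3,15,7,0,9,11)
  step pc=5: slti  $r3, $r1, 10  regs=(0,3,15,1,0,9,11)
  step pc=6: bne  $r3, $r5, L10  cond=T  regs=(0,3,15,1,0,9,11)
  step pc=7: andi  $r3, $r1, 6  regs=(0,3,15,2,0,9,11)

2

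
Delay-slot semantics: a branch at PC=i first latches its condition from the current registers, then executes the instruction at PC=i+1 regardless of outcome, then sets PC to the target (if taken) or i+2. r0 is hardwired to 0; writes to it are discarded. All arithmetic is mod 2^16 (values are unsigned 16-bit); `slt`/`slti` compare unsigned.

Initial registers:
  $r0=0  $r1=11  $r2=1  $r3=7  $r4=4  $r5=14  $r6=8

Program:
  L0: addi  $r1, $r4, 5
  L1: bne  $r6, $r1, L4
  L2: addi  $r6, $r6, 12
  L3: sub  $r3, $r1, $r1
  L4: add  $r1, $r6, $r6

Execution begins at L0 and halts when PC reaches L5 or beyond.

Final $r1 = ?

40

[0] addi  $r1, $r4, 5  →  {$r0:0, $r1:9, $r2:1, $r3:7, $r4:4, $r5:14, $r6:8}
[1] bne  $r6, $r1, L4  →  {$r0:0, $r1:9, $r2:1, $r3:7, $r4:4, $r5:14, $r6:8}  ⟨branch taken⟩
[2] addi  $r6, $r6, 12  →  {$r0:0, $r1:9, $r2:1, $r3:7, $r4:4, $r5:14, $r6:20}
[4] add  $r1, $r6, $r6  →  {$r0:0, $r1:40, $r2:1, $r3:7, $r4:4, $r5:14, $r6:20}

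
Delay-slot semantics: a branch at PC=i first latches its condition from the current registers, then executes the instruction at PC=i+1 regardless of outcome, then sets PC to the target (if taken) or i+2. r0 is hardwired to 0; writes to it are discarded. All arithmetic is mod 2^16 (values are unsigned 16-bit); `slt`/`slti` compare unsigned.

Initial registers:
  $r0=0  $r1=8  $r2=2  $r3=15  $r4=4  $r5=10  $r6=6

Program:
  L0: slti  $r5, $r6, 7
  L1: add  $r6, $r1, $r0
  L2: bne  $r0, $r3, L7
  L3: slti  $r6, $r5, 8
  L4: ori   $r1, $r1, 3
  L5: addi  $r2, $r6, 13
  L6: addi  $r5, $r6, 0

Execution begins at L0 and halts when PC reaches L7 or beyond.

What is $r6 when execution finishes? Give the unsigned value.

1

[0] slti  $r5, $r6, 7  →  {$r0:0, $r1:8, $r2:2, $r3:15, $r4:4, $r5:1, $r6:6}
[1] add  $r6, $r1, $r0  →  {$r0:0, $r1:8, $r2:2, $r3:15, $r4:4, $r5:1, $r6:8}
[2] bne  $r0, $r3, L7  →  {$r0:0, $r1:8, $r2:2, $r3:15, $r4:4, $r5:1, $r6:8}  ⟨branch taken⟩
[3] slti  $r6, $r5, 8  →  {$r0:0, $r1:8, $r2:2, $r3:15, $r4:4, $r5:1, $r6:1}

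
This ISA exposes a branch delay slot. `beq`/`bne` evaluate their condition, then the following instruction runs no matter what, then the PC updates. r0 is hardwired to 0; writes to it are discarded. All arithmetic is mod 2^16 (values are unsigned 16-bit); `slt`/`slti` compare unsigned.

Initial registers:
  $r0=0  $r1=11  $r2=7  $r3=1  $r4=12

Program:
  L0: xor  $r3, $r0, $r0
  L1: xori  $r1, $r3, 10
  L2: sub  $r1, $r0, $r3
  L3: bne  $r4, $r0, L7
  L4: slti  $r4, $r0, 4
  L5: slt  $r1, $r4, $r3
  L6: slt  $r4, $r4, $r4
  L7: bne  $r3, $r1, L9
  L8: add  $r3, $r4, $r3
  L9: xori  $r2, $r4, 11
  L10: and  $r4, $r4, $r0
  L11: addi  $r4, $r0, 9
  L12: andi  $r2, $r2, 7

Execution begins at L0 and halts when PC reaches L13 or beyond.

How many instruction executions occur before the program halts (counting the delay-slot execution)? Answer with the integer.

11

[0] xor  $r3, $r0, $r0  →  {$r0:0, $r1:11, $r2:7, $r3:0, $r4:12}
[1] xori  $r1, $r3, 10  →  {$r0:0, $r1:10, $r2:7, $r3:0, $r4:12}
[2] sub  $r1, $r0, $r3  →  {$r0:0, $r1:0, $r2:7, $r3:0, $r4:12}
[3] bne  $r4, $r0, L7  →  {$r0:0, $r1:0, $r2:7, $r3:0, $r4:12}  ⟨branch taken⟩
[4] slti  $r4, $r0, 4  →  {$r0:0, $r1:0, $r2:7, $r3:0, $r4:1}
[7] bne  $r3, $r1, L9  →  {$r0:0, $r1:0, $r2:7, $r3:0, $r4:1}  ⟨branch fallthrough⟩
[8] add  $r3, $r4, $r3  →  {$r0:0, $r1:0, $r2:7, $r3:1, $r4:1}
[9] xori  $r2, $r4, 11  →  {$r0:0, $r1:0, $r2:10, $r3:1, $r4:1}
[10] and  $r4, $r4, $r0  →  {$r0:0, $r1:0, $r2:10, $r3:1, $r4:0}
[11] addi  $r4, $r0, 9  →  {$r0:0, $r1:0, $r2:10, $r3:1, $r4:9}
[12] andi  $r2, $r2, 7  →  {$r0:0, $r1:0, $r2:2, $r3:1, $r4:9}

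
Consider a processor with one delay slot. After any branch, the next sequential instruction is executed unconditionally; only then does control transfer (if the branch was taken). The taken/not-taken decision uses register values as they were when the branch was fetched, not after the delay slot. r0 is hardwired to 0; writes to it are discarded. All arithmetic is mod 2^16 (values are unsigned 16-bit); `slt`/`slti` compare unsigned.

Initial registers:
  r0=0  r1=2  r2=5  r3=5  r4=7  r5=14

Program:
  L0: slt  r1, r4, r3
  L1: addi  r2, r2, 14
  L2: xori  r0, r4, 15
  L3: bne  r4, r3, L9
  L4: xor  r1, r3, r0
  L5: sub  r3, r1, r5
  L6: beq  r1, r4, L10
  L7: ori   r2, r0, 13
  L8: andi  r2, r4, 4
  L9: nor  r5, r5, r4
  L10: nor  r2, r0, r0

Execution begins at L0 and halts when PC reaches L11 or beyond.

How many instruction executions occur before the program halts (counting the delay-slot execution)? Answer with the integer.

7

PC=0  slt  r1, r4, r3        | r0=0 r1=0 r2=5 r3=5 r4=7 r5=14
PC=1  addi  r2, r2, 14       | r0=0 r1=0 r2=19 r3=5 r4=7 r5=14
PC=2  xori  r0, r4, 15       | r0=0 r1=0 r2=19 r3=5 r4=7 r5=14
PC=3  bne  r4, r3, L9        | r0=0 r1=0 r2=19 r3=5 r4=7 r5=14  [TAKEN]
PC=4  xor  r1, r3, r0        | r0=0 r1=5 r2=19 r3=5 r4=7 r5=14
PC=9  nor  r5, r5, r4        | r0=0 r1=5 r2=19 r3=5 r4=7 r5=65520
PC=10 nor  r2, r0, r0        | r0=0 r1=5 r2=65535 r3=5 r4=7 r5=65520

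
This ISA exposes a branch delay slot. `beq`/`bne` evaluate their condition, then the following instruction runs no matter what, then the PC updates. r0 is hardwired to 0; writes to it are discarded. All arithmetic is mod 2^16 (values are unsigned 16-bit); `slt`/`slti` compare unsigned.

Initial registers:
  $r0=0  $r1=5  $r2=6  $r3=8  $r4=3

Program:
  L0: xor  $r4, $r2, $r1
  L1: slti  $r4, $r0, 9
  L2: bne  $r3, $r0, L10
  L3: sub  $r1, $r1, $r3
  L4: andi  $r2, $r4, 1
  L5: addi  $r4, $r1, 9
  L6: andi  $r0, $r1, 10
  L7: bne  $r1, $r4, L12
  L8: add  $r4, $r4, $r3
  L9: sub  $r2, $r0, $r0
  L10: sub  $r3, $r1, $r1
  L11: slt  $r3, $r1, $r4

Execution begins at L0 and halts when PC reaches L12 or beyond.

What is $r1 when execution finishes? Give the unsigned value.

  step pc=0: xor  $r4, $r2, $r1  regs=(0,5,6,8,3)
  step pc=1: slti  $r4, $r0, 9  regs=(0,5,6,8,1)
  step pc=2: bne  $r3, $r0, L10  cond=T  regs=(0,5,6,8,1)
  step pc=3: sub  $r1, $r1, $r3  regs=(0,65533,6,8,1)
  step pc=10: sub  $r3, $r1, $r1  regs=(0,65533,6,0,1)
  step pc=11: slt  $r3, $r1, $r4  regs=(0,65533,6,0,1)

65533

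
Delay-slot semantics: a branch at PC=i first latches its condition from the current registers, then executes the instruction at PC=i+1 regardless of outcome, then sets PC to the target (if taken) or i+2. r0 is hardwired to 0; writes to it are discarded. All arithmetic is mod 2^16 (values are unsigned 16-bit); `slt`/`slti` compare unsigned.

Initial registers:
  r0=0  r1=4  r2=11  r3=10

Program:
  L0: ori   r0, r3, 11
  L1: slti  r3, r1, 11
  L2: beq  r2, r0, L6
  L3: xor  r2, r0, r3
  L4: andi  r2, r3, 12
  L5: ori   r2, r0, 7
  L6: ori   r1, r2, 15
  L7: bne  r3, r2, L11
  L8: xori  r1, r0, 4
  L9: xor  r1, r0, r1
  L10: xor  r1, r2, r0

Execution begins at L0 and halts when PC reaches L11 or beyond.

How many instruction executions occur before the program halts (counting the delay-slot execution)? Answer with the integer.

9

  step pc=0: ori   r0, r3, 11  regs=(0,4,11,10)
  step pc=1: slti  r3, r1, 11  regs=(0,4,11,1)
  step pc=2: beq  r2, r0, L6  cond=F  regs=(0,4,11,1)
  step pc=3: xor  r2, r0, r3  regs=(0,4,1,1)
  step pc=4: andi  r2, r3, 12  regs=(0,4,0,1)
  step pc=5: ori   r2, r0, 7  regs=(0,4,7,1)
  step pc=6: ori   r1, r2, 15  regs=(0,15,7,1)
  step pc=7: bne  r3, r2, L11  cond=T  regs=(0,15,7,1)
  step pc=8: xori  r1, r0, 4  regs=(0,4,7,1)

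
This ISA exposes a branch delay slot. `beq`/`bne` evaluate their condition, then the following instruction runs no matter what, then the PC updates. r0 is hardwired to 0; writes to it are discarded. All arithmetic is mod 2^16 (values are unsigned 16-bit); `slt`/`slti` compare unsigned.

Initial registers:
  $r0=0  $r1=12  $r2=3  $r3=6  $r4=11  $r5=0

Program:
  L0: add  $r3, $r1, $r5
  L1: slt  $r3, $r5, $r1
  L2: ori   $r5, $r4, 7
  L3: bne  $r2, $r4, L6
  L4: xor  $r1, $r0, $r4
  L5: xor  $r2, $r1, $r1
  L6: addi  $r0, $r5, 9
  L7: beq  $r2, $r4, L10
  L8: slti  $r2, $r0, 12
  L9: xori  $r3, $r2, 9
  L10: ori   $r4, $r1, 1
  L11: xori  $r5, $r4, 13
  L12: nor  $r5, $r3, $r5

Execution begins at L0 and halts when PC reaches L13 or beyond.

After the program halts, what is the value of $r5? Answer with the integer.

PC=0  add  $r3, $r1, $r5     | $r0=0 $r1=12 $r2=3 $r3=12 $r4=11 $r5=0
PC=1  slt  $r3, $r5, $r1     | $r0=0 $r1=12 $r2=3 $r3=1 $r4=11 $r5=0
PC=2  ori   $r5, $r4, 7      | $r0=0 $r1=12 $r2=3 $r3=1 $r4=11 $r5=15
PC=3  bne  $r2, $r4, L6      | $r0=0 $r1=12 $r2=3 $r3=1 $r4=11 $r5=15  [TAKEN]
PC=4  xor  $r1, $r0, $r4     | $r0=0 $r1=11 $r2=3 $r3=1 $r4=11 $r5=15
PC=6  addi  $r0, $r5, 9      | $r0=0 $r1=11 $r2=3 $r3=1 $r4=11 $r5=15
PC=7  beq  $r2, $r4, L10     | $r0=0 $r1=11 $r2=3 $r3=1 $r4=11 $r5=15  [not taken]
PC=8  slti  $r2, $r0, 12     | $r0=0 $r1=11 $r2=1 $r3=1 $r4=11 $r5=15
PC=9  xori  $r3, $r2, 9      | $r0=0 $r1=11 $r2=1 $r3=8 $r4=11 $r5=15
PC=10 ori   $r4, $r1, 1      | $r0=0 $r1=11 $r2=1 $r3=8 $r4=11 $r5=15
PC=11 xori  $r5, $r4, 13     | $r0=0 $r1=11 $r2=1 $r3=8 $r4=11 $r5=6
PC=12 nor  $r5, $r3, $r5     | $r0=0 $r1=11 $r2=1 $r3=8 $r4=11 $r5=65521

65521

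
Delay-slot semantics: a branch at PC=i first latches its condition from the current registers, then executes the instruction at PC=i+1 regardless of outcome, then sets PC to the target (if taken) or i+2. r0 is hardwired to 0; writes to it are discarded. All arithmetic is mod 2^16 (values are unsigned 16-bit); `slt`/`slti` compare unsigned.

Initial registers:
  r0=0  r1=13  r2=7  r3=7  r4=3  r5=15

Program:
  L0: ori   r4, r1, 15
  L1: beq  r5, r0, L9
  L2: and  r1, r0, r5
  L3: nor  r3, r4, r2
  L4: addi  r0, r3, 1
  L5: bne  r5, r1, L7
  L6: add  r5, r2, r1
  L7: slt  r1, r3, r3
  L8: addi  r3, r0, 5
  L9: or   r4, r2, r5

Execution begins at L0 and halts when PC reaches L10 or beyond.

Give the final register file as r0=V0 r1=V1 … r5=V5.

#0 ori   r4, r1, 15 ; 0/13/7/7/15/15
#1 beq  r5, r0, L9 ; 0/13/7/7/15/15 ; →fallthru
#2 and  r1, r0, r5 ; 0/0/7/7/15/15
#3 nor  r3, r4, r2 ; 0/0/7/65520/15/15
#4 addi  r0, r3, 1 ; 0/0/7/65520/15/15
#5 bne  r5, r1, L7 ; 0/0/7/65520/15/15 ; →target
#6 add  r5, r2, r1 ; 0/0/7/65520/15/7
#7 slt  r1, r3, r3 ; 0/0/7/65520/15/7
#8 addi  r3, r0, 5 ; 0/0/7/5/15/7
#9 or   r4, r2, r5 ; 0/0/7/5/7/7

r0=0 r1=0 r2=7 r3=5 r4=7 r5=7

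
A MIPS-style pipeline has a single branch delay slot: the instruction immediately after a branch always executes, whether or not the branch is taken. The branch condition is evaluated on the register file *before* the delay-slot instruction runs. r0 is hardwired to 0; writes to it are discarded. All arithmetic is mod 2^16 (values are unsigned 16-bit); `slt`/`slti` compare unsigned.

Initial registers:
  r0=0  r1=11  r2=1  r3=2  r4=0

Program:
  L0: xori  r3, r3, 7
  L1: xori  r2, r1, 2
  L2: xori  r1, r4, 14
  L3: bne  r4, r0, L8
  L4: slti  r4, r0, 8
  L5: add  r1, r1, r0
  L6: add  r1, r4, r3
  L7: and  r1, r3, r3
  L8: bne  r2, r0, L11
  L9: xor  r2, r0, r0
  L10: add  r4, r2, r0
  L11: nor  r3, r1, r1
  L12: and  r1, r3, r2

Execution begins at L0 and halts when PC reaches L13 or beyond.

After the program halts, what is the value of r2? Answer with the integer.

#0 xori  r3, r3, 7 ; 0/11/1/5/0
#1 xori  r2, r1, 2 ; 0/11/9/5/0
#2 xori  r1, r4, 14 ; 0/14/9/5/0
#3 bne  r4, r0, L8 ; 0/14/9/5/0 ; →fallthru
#4 slti  r4, r0, 8 ; 0/14/9/5/1
#5 add  r1, r1, r0 ; 0/14/9/5/1
#6 add  r1, r4, r3 ; 0/6/9/5/1
#7 and  r1, r3, r3 ; 0/5/9/5/1
#8 bne  r2, r0, L11 ; 0/5/9/5/1 ; →target
#9 xor  r2, r0, r0 ; 0/5/0/5/1
#11 nor  r3, r1, r1 ; 0/5/0/65530/1
#12 and  r1, r3, r2 ; 0/0/0/65530/1

0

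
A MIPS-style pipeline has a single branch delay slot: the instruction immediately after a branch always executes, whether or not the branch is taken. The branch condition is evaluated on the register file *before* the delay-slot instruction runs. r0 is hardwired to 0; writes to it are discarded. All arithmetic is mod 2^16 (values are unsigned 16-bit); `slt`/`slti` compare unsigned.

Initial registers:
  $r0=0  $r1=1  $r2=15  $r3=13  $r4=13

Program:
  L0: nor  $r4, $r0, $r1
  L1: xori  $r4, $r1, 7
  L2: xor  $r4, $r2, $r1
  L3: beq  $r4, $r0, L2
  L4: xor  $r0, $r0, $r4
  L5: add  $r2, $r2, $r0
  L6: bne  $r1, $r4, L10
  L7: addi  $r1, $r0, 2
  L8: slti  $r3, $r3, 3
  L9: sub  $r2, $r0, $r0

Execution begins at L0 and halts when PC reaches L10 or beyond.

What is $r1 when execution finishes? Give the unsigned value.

2

PC=0  nor  $r4, $r0, $r1     | $r0=0 $r1=1 $r2=15 $r3=13 $r4=65534
PC=1  xori  $r4, $r1, 7      | $r0=0 $r1=1 $r2=15 $r3=13 $r4=6
PC=2  xor  $r4, $r2, $r1     | $r0=0 $r1=1 $r2=15 $r3=13 $r4=14
PC=3  beq  $r4, $r0, L2      | $r0=0 $r1=1 $r2=15 $r3=13 $r4=14  [not taken]
PC=4  xor  $r0, $r0, $r4     | $r0=0 $r1=1 $r2=15 $r3=13 $r4=14
PC=5  add  $r2, $r2, $r0     | $r0=0 $r1=1 $r2=15 $r3=13 $r4=14
PC=6  bne  $r1, $r4, L10     | $r0=0 $r1=1 $r2=15 $r3=13 $r4=14  [TAKEN]
PC=7  addi  $r1, $r0, 2      | $r0=0 $r1=2 $r2=15 $r3=13 $r4=14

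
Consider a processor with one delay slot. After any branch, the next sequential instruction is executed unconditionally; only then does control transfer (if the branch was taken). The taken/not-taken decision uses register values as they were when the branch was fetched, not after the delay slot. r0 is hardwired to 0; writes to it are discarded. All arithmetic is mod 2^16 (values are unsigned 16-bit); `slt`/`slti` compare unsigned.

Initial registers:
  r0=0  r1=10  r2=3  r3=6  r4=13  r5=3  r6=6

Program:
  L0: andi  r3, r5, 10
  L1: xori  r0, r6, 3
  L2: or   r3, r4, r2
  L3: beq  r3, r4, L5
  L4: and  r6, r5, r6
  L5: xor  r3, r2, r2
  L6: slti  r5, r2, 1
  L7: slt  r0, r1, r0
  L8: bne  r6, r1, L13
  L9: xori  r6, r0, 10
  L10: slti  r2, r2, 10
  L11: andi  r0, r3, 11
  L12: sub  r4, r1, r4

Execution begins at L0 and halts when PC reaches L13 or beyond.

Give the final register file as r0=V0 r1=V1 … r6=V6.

  step pc=0: andi  r3, r5, 10  regs=(0,10,3,2,13,3,6)
  step pc=1: xori  r0, r6, 3  regs=(0,10,3,2,13,3,6)
  step pc=2: or   r3, r4, r2  regs=(0,10,3,15,13,3,6)
  step pc=3: beq  r3, r4, L5  cond=F  regs=(0,10,3,15,13,3,6)
  step pc=4: and  r6, r5, r6  regs=(0,10,3,15,13,3,2)
  step pc=5: xor  r3, r2, r2  regs=(0,10,3,0,13,3,2)
  step pc=6: slti  r5, r2, 1  regs=(0,10,3,0,13,0,2)
  step pc=7: slt  r0, r1, r0  regs=(0,10,3,0,13,0,2)
  step pc=8: bne  r6, r1, L13  cond=T  regs=(0,10,3,0,13,0,2)
  step pc=9: xori  r6, r0, 10  regs=(0,10,3,0,13,0,10)

r0=0 r1=10 r2=3 r3=0 r4=13 r5=0 r6=10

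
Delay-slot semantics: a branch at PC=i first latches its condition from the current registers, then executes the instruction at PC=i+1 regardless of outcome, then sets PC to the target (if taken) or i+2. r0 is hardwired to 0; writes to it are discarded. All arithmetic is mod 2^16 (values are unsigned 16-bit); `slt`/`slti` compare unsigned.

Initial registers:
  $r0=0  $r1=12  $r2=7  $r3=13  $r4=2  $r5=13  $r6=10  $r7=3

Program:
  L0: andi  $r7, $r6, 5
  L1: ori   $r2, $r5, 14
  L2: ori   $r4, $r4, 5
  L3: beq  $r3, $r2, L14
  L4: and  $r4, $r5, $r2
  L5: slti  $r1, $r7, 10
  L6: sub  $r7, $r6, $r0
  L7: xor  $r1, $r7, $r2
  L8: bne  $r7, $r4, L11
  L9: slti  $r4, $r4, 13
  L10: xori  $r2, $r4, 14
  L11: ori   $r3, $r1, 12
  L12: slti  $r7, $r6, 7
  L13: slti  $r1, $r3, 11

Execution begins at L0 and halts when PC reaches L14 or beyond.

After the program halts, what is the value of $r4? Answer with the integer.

#0 andi  $r7, $r6, 5 ; 0/12/7/13/2/13/10/0
#1 ori   $r2, $r5, 14 ; 0/12/15/13/2/13/10/0
#2 ori   $r4, $r4, 5 ; 0/12/15/13/7/13/10/0
#3 beq  $r3, $r2, L14 ; 0/12/15/13/7/13/10/0 ; →fallthru
#4 and  $r4, $r5, $r2 ; 0/12/15/13/13/13/10/0
#5 slti  $r1, $r7, 10 ; 0/1/15/13/13/13/10/0
#6 sub  $r7, $r6, $r0 ; 0/1/15/13/13/13/10/10
#7 xor  $r1, $r7, $r2 ; 0/5/15/13/13/13/10/10
#8 bne  $r7, $r4, L11 ; 0/5/15/13/13/13/10/10 ; →target
#9 slti  $r4, $r4, 13 ; 0/5/15/13/0/13/10/10
#11 ori   $r3, $r1, 12 ; 0/5/15/13/0/13/10/10
#12 slti  $r7, $r6, 7 ; 0/5/15/13/0/13/10/0
#13 slti  $r1, $r3, 11 ; 0/0/15/13/0/13/10/0

0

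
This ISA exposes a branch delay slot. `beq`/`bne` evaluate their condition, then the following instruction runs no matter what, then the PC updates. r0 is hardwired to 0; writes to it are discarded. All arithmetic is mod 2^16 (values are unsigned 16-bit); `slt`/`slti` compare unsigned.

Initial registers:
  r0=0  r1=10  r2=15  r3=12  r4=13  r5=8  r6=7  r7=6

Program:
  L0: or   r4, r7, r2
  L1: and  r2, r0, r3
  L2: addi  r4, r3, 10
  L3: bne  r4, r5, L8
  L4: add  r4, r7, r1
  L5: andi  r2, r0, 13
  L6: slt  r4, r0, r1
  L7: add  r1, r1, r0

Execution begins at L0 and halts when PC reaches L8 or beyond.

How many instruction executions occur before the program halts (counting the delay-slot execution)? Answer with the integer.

5

PC=0  or   r4, r7, r2        | r0=0 r1=10 r2=15 r3=12 r4=15 r5=8 r6=7 r7=6
PC=1  and  r2, r0, r3        | r0=0 r1=10 r2=0 r3=12 r4=15 r5=8 r6=7 r7=6
PC=2  addi  r4, r3, 10       | r0=0 r1=10 r2=0 r3=12 r4=22 r5=8 r6=7 r7=6
PC=3  bne  r4, r5, L8        | r0=0 r1=10 r2=0 r3=12 r4=22 r5=8 r6=7 r7=6  [TAKEN]
PC=4  add  r4, r7, r1        | r0=0 r1=10 r2=0 r3=12 r4=16 r5=8 r6=7 r7=6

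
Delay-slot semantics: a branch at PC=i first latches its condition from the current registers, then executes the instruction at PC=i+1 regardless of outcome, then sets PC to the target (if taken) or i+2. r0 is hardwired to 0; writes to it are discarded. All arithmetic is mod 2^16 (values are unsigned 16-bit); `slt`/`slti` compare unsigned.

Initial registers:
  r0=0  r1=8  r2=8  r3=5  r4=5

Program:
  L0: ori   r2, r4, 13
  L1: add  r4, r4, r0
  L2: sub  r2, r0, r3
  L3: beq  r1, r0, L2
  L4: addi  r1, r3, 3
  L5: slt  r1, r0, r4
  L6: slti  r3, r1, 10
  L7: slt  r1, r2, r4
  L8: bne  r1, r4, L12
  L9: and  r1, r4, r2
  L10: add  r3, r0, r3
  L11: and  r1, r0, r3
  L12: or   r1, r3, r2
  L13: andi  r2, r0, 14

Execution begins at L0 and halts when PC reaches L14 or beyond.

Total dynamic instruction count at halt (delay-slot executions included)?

#0 ori   r2, r4, 13 ; 0/8/13/5/5
#1 add  r4, r4, r0 ; 0/8/13/5/5
#2 sub  r2, r0, r3 ; 0/8/65531/5/5
#3 beq  r1, r0, L2 ; 0/8/65531/5/5 ; →fallthru
#4 addi  r1, r3, 3 ; 0/8/65531/5/5
#5 slt  r1, r0, r4 ; 0/1/65531/5/5
#6 slti  r3, r1, 10 ; 0/1/65531/1/5
#7 slt  r1, r2, r4 ; 0/0/65531/1/5
#8 bne  r1, r4, L12 ; 0/0/65531/1/5 ; →target
#9 and  r1, r4, r2 ; 0/1/65531/1/5
#12 or   r1, r3, r2 ; 0/65531/65531/1/5
#13 andi  r2, r0, 14 ; 0/65531/0/1/5

12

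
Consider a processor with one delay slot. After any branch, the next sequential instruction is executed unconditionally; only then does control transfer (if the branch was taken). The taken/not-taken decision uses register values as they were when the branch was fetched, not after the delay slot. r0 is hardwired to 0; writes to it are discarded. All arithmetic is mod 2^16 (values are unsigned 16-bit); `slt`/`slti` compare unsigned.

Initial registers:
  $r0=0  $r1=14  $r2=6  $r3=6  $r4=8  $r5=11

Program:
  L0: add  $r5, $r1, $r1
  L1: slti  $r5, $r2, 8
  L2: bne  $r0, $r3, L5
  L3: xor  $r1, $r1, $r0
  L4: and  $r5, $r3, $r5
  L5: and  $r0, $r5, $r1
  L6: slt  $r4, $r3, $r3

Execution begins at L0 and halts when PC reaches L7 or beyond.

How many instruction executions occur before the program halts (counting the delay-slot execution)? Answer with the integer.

#0 add  $r5, $r1, $r1 ; 0/14/6/6/8/28
#1 slti  $r5, $r2, 8 ; 0/14/6/6/8/1
#2 bne  $r0, $r3, L5 ; 0/14/6/6/8/1 ; →target
#3 xor  $r1, $r1, $r0 ; 0/14/6/6/8/1
#5 and  $r0, $r5, $r1 ; 0/14/6/6/8/1
#6 slt  $r4, $r3, $r3 ; 0/14/6/6/0/1

6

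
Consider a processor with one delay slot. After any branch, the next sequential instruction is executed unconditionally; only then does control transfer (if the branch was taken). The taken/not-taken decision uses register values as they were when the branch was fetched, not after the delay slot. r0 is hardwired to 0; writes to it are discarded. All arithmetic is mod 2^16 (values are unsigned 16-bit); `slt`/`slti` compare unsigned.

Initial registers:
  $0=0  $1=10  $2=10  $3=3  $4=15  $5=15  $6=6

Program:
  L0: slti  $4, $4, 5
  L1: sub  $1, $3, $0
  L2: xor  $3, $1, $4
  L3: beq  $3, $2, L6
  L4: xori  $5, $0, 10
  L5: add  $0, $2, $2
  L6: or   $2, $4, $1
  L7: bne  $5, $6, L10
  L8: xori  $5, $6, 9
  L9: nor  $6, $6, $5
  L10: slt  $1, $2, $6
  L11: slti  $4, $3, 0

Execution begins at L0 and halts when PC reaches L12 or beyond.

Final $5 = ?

15

PC=0  slti  $4, $4, 5        | $0=0 $1=10 $2=10 $3=3 $4=0 $5=15 $6=6
PC=1  sub  $1, $3, $0        | $0=0 $1=3 $2=10 $3=3 $4=0 $5=15 $6=6
PC=2  xor  $3, $1, $4        | $0=0 $1=3 $2=10 $3=3 $4=0 $5=15 $6=6
PC=3  beq  $3, $2, L6        | $0=0 $1=3 $2=10 $3=3 $4=0 $5=15 $6=6  [not taken]
PC=4  xori  $5, $0, 10       | $0=0 $1=3 $2=10 $3=3 $4=0 $5=10 $6=6
PC=5  add  $0, $2, $2        | $0=0 $1=3 $2=10 $3=3 $4=0 $5=10 $6=6
PC=6  or   $2, $4, $1        | $0=0 $1=3 $2=3 $3=3 $4=0 $5=10 $6=6
PC=7  bne  $5, $6, L10       | $0=0 $1=3 $2=3 $3=3 $4=0 $5=10 $6=6  [TAKEN]
PC=8  xori  $5, $6, 9        | $0=0 $1=3 $2=3 $3=3 $4=0 $5=15 $6=6
PC=10 slt  $1, $2, $6        | $0=0 $1=1 $2=3 $3=3 $4=0 $5=15 $6=6
PC=11 slti  $4, $3, 0        | $0=0 $1=1 $2=3 $3=3 $4=0 $5=15 $6=6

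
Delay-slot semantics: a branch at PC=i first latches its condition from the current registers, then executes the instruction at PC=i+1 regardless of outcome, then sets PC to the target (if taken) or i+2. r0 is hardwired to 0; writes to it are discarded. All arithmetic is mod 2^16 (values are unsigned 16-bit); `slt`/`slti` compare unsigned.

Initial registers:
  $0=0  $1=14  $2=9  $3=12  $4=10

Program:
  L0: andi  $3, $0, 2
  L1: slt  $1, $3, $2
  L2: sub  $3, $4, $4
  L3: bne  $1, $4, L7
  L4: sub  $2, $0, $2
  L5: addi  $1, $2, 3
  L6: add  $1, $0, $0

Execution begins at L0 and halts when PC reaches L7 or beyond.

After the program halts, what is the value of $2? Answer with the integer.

PC=0  andi  $3, $0, 2        | $0=0 $1=14 $2=9 $3=0 $4=10
PC=1  slt  $1, $3, $2        | $0=0 $1=1 $2=9 $3=0 $4=10
PC=2  sub  $3, $4, $4        | $0=0 $1=1 $2=9 $3=0 $4=10
PC=3  bne  $1, $4, L7        | $0=0 $1=1 $2=9 $3=0 $4=10  [TAKEN]
PC=4  sub  $2, $0, $2        | $0=0 $1=1 $2=65527 $3=0 $4=10

65527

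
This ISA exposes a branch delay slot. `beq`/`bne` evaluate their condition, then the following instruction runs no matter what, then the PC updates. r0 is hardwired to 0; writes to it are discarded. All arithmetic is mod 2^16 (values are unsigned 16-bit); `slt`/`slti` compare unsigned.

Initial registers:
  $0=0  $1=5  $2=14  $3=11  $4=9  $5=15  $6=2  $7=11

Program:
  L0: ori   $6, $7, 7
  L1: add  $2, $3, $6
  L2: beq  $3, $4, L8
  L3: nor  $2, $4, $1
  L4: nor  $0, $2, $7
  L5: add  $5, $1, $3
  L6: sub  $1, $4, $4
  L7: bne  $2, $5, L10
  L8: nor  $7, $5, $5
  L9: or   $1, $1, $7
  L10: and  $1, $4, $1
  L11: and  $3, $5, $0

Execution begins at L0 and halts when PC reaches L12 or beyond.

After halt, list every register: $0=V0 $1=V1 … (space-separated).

  step pc=0: ori   $6, $7, 7  regs=(0,5,14,11,9,15,15,11)
  step pc=1: add  $2, $3, $6  regs=(0,5,26,11,9,15,15,11)
  step pc=2: beq  $3, $4, L8  cond=F  regs=(0,5,26,11,9,15,15,11)
  step pc=3: nor  $2, $4, $1  regs=(0,5,65522,11,9,15,15,11)
  step pc=4: nor  $0, $2, $7  regs=(0,5,65522,11,9,15,15,11)
  step pc=5: add  $5, $1, $3  regs=(0,5,65522,11,9,16,15,11)
  step pc=6: sub  $1, $4, $4  regs=(0,0,65522,11,9,16,15,11)
  step pc=7: bne  $2, $5, L10  cond=T  regs=(0,0,65522,11,9,16,15,11)
  step pc=8: nor  $7, $5, $5  regs=(0,0,65522,11,9,16,15,65519)
  step pc=10: and  $1, $4, $1  regs=(0,0,65522,11,9,16,15,65519)
  step pc=11: and  $3, $5, $0  regs=(0,0,65522,0,9,16,15,65519)

$0=0 $1=0 $2=65522 $3=0 $4=9 $5=16 $6=15 $7=65519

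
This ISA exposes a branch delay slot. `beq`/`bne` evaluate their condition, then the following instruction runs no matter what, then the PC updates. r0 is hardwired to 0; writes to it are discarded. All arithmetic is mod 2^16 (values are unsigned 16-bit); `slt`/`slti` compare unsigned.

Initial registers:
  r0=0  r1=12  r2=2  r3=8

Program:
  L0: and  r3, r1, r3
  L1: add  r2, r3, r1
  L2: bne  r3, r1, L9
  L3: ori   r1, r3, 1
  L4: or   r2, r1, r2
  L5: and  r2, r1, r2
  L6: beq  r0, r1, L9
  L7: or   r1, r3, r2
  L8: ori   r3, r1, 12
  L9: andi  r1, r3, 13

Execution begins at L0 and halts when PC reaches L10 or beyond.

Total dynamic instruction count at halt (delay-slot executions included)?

5

#0 and  r3, r1, r3 ; 0/12/2/8
#1 add  r2, r3, r1 ; 0/12/20/8
#2 bne  r3, r1, L9 ; 0/12/20/8 ; →target
#3 ori   r1, r3, 1 ; 0/9/20/8
#9 andi  r1, r3, 13 ; 0/8/20/8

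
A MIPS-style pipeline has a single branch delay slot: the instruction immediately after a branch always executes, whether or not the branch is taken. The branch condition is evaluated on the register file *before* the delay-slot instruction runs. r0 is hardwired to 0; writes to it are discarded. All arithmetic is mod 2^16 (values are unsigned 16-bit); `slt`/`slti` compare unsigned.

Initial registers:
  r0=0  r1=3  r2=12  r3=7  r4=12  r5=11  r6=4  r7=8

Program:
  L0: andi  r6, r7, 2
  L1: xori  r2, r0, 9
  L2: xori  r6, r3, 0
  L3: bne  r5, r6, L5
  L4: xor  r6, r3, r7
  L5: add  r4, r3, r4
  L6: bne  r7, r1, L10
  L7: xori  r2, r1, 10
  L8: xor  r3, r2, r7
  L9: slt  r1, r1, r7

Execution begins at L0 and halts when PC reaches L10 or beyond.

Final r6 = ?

PC=0  andi  r6, r7, 2        | r0=0 r1=3 r2=12 r3=7 r4=12 r5=11 r6=0 r7=8
PC=1  xori  r2, r0, 9        | r0=0 r1=3 r2=9 r3=7 r4=12 r5=11 r6=0 r7=8
PC=2  xori  r6, r3, 0        | r0=0 r1=3 r2=9 r3=7 r4=12 r5=11 r6=7 r7=8
PC=3  bne  r5, r6, L5        | r0=0 r1=3 r2=9 r3=7 r4=12 r5=11 r6=7 r7=8  [TAKEN]
PC=4  xor  r6, r3, r7        | r0=0 r1=3 r2=9 r3=7 r4=12 r5=11 r6=15 r7=8
PC=5  add  r4, r3, r4        | r0=0 r1=3 r2=9 r3=7 r4=19 r5=11 r6=15 r7=8
PC=6  bne  r7, r1, L10       | r0=0 r1=3 r2=9 r3=7 r4=19 r5=11 r6=15 r7=8  [TAKEN]
PC=7  xori  r2, r1, 10       | r0=0 r1=3 r2=9 r3=7 r4=19 r5=11 r6=15 r7=8

15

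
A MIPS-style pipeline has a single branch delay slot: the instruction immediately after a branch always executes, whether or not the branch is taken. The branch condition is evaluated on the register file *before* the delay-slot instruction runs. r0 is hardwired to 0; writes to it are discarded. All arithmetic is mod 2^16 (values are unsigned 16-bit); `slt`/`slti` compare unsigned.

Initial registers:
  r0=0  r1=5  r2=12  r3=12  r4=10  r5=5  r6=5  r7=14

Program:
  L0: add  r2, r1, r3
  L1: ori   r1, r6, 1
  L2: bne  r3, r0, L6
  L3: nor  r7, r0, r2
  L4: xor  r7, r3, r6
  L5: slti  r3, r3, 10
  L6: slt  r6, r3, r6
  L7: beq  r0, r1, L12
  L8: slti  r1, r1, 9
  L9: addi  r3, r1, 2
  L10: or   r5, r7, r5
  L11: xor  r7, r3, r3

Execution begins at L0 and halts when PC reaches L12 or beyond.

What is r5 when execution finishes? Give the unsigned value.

#0 add  r2, r1, r3 ; 0/5/17/12/10/5/5/14
#1 ori   r1, r6, 1 ; 0/5/17/12/10/5/5/14
#2 bne  r3, r0, L6 ; 0/5/17/12/10/5/5/14 ; →target
#3 nor  r7, r0, r2 ; 0/5/17/12/10/5/5/65518
#6 slt  r6, r3, r6 ; 0/5/17/12/10/5/0/65518
#7 beq  r0, r1, L12 ; 0/5/17/12/10/5/0/65518 ; →fallthru
#8 slti  r1, r1, 9 ; 0/1/17/12/10/5/0/65518
#9 addi  r3, r1, 2 ; 0/1/17/3/10/5/0/65518
#10 or   r5, r7, r5 ; 0/1/17/3/10/65519/0/65518
#11 xor  r7, r3, r3 ; 0/1/17/3/10/65519/0/0

65519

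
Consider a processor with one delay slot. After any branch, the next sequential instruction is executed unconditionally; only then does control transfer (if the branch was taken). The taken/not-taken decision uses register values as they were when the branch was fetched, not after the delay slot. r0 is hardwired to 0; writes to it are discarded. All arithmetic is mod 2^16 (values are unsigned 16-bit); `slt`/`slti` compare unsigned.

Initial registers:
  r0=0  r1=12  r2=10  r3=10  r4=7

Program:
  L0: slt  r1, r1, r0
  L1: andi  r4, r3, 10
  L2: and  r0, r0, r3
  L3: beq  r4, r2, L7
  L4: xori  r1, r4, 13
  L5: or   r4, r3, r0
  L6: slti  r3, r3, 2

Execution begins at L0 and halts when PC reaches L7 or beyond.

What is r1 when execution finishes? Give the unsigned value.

#0 slt  r1, r1, r0 ; 0/0/10/10/7
#1 andi  r4, r3, 10 ; 0/0/10/10/10
#2 and  r0, r0, r3 ; 0/0/10/10/10
#3 beq  r4, r2, L7 ; 0/0/10/10/10 ; →target
#4 xori  r1, r4, 13 ; 0/7/10/10/10

7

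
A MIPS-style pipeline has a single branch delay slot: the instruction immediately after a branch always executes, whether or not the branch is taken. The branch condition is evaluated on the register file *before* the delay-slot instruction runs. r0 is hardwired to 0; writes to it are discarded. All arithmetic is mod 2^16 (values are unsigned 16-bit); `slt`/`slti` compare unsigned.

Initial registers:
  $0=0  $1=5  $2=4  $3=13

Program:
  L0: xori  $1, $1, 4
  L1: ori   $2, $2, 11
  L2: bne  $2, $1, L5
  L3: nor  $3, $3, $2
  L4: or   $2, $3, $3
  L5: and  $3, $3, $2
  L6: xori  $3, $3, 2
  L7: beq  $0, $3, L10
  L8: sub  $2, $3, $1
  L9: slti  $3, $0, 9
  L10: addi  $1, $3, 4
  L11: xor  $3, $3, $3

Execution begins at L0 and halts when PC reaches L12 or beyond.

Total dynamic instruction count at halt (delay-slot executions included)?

11

PC=0  xori  $1, $1, 4        | $0=0 $1=1 $2=4 $3=13
PC=1  ori   $2, $2, 11       | $0=0 $1=1 $2=15 $3=13
PC=2  bne  $2, $1, L5        | $0=0 $1=1 $2=15 $3=13  [TAKEN]
PC=3  nor  $3, $3, $2        | $0=0 $1=1 $2=15 $3=65520
PC=5  and  $3, $3, $2        | $0=0 $1=1 $2=15 $3=0
PC=6  xori  $3, $3, 2        | $0=0 $1=1 $2=15 $3=2
PC=7  beq  $0, $3, L10       | $0=0 $1=1 $2=15 $3=2  [not taken]
PC=8  sub  $2, $3, $1        | $0=0 $1=1 $2=1 $3=2
PC=9  slti  $3, $0, 9        | $0=0 $1=1 $2=1 $3=1
PC=10 addi  $1, $3, 4        | $0=0 $1=5 $2=1 $3=1
PC=11 xor  $3, $3, $3        | $0=0 $1=5 $2=1 $3=0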